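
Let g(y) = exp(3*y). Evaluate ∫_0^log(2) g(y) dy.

7/3

Let u = exp(y), so du = exp(y) dy. When y = 0, u = 1; when y = log(2), u = 2.
The integral becomes ∫ u**2 du from 1 to 2, with antiderivative u**3/3.
Back in y: F(y) = exp(3*y)/3.
Then F(log(2)) - F(0) = (8/3) - (1/3) = 7/3.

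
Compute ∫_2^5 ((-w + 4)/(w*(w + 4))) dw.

log(10/9)

Factor the denominator: w**2 + 4*w = (w + 4)w.
Partial fractions: (-w + 4)/(w*(w + 4)) = -2/(w + 4) + 1/w.
An antiderivative is F(w) = log(w) - 2*log(w + 4).
Then F(5) - F(2) = (log(5/81)) - (-log(18)) = log(10/9).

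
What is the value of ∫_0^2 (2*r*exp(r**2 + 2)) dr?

Let u = r**2 + 2, so du = 2*r dr. When r = 0, u = 2; when r = 2, u = 6.
The integral becomes ∫ exp(u) du from 2 to 6, with antiderivative exp(u).
Back in r: F(r) = exp(r**2 + 2).
Then F(2) - F(0) = (exp(6)) - (exp(2)) = -exp(2) + exp(6).

-exp(2) + exp(6)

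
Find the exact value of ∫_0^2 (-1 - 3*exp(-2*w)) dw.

An antiderivative is F(w) = -w + 3*exp(-2*w)/2.
Then F(2) - F(0) = (-2 + 3*exp(-4)/2) - (3/2) = -7/2 + 3*exp(-4)/2.

-7/2 + 3*exp(-4)/2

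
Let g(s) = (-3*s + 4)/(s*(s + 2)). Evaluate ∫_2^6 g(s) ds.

log(9/32)

Factor the denominator: s**2 + 2*s = (s + 2)s.
Partial fractions: (-3*s + 4)/(s*(s + 2)) = -5/(s + 2) + 2/s.
An antiderivative is F(s) = 2*log(s) - 5*log(s + 2).
Then F(6) - F(2) = (-13*log(2) + 2*log(3)) - (-8*log(2)) = log(9/32).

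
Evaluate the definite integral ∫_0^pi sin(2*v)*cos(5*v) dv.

-4/21

Use the identity sin(2*v)cos(5*v) = [sin(7*v) + sin(-3*v)]/2.
An antiderivative is F(v) = cos(3*v)/6 - cos(7*v)/14.
Then F(pi) - F(0) = (-2/21) - (2/21) = -4/21.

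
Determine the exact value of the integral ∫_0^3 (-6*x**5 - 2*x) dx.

By the power rule, an antiderivative is F(x) = -x**6 - x**2.
Then F(3) - F(0) = (-738) - (0) = -738.

-738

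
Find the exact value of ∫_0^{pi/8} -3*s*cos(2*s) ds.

Integrate by parts once (u = s, dv = -3*cos(2*s) ds).
An antiderivative is F(s) = -3*s*sin(2*s)/2 - 3*cos(2*s)/4.
Then F(pi/8) - F(0) = (3*sqrt(2)*(-4 - pi)/32) - (-3/4) = -3*sqrt(2)/8 - 3*sqrt(2)*pi/32 + 3/4.

-3*sqrt(2)/8 - 3*sqrt(2)*pi/32 + 3/4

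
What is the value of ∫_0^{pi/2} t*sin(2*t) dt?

pi/4

Integrate by parts once (u = t, dv = sin(2*t) dt).
An antiderivative is F(t) = -t*cos(2*t)/2 + sin(2*t)/4.
Then F(pi/2) - F(0) = (pi/4) - (0) = pi/4.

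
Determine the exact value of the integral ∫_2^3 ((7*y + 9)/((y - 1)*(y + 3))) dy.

Factor the denominator: y**2 + 2*y - 3 = (y + 3)(y - 1).
Partial fractions: (7*y + 9)/((y - 1)*(y + 3)) = 3/(y + 3) + 4/(y - 1).
An antiderivative is F(y) = 4*log(y - 1) + 3*log(y + 3).
Then F(3) - F(2) = (3*log(3) + 7*log(2)) - (3*log(5)) = -3*log(5) + 3*log(3) + 7*log(2).

-3*log(5) + 3*log(3) + 7*log(2)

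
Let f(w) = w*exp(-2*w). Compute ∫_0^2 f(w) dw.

(-5 + exp(4))*exp(-4)/4

Integrate by parts once (u = w, dv = exp(-2*w) dw).
An antiderivative is F(w) = (-2*w - 1)*exp(-2*w)/4.
Then F(2) - F(0) = (-5*exp(-4)/4) - (-1/4) = (-5 + exp(4))*exp(-4)/4.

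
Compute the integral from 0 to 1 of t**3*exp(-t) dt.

6 - 16*exp(-1)

Integrate by parts 3 times (u = t^3, dv = exp(-t) dt).
An antiderivative is F(t) = (-t**3 - 3*t**2 - 6*t - 6)*exp(-t).
Then F(1) - F(0) = (-16*exp(-1)) - (-6) = 6 - 16*exp(-1).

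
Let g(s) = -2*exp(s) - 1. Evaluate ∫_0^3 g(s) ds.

-2*exp(3) - 1

An antiderivative is F(s) = -s - 2*exp(s).
Then F(3) - F(0) = (-2*exp(3) - 3) - (-2) = -2*exp(3) - 1.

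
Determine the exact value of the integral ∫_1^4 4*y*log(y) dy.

-15 + 64*log(2)

Integrate by parts once (u = ln y, dv = 4*y dy).
An antiderivative is F(y) = y**2*(2*log(y) - 1).
Then F(4) - F(1) = (-16 + 64*log(2)) - (-1) = -15 + 64*log(2).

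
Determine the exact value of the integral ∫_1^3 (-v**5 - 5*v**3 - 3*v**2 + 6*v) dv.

-670/3

By the power rule, an antiderivative is F(v) = -v**6/6 - 5*v**4/4 - v**3 + 3*v**2.
Then F(3) - F(1) = (-891/4) - (7/12) = -670/3.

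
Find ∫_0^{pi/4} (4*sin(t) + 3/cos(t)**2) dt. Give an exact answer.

An antiderivative is F(t) = -4*cos(t) + 3*tan(t).
Then F(pi/4) - F(0) = (3 - 2*sqrt(2)) - (-4) = 7 - 2*sqrt(2).

7 - 2*sqrt(2)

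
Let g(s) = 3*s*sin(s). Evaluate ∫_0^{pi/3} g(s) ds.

Integrate by parts once (u = s, dv = 3*sin(s) ds).
An antiderivative is F(s) = -3*s*cos(s) + 3*sin(s).
Then F(pi/3) - F(0) = (-pi/2 + 3*sqrt(3)/2) - (0) = -pi/2 + 3*sqrt(3)/2.

-pi/2 + 3*sqrt(3)/2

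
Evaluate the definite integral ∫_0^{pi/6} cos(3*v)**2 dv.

pi/12

Use the identity cos^2(3*v) = (1 + cos(6*v))/2.
An antiderivative is F(v) = v/2 + sin(6*v)/12.
Then F(pi/6) - F(0) = (pi/12) - (0) = pi/12.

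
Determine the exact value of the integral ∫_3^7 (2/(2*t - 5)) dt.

An antiderivative is F(t) = log(2*t - 5).
Then F(7) - F(3) = (log(9)) - (0) = log(9).

log(9)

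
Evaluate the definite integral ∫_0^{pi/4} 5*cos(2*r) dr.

An antiderivative is F(r) = 5*sin(2*r)/2.
Then F(pi/4) - F(0) = (5/2) - (0) = 5/2.

5/2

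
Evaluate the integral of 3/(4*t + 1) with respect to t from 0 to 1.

An antiderivative is F(t) = 3*log(4*t + 1)/4.
Then F(1) - F(0) = (3*log(5)/4) - (0) = 3*log(5)/4.

3*log(5)/4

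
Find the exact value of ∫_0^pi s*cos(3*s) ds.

-2/9

Integrate by parts once (u = s, dv = cos(3*s) ds).
An antiderivative is F(s) = s*sin(3*s)/3 + cos(3*s)/9.
Then F(pi) - F(0) = (-1/9) - (1/9) = -2/9.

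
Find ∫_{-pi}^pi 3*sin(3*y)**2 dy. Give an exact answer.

3*pi

Use the identity sin^2(3*y) = (1 - cos(6*y))/2.
An antiderivative is F(y) = 3*y/2 - sin(6*y)/4.
Then F(pi) - F(-pi) = (3*pi/2) - (-3*pi/2) = 3*pi.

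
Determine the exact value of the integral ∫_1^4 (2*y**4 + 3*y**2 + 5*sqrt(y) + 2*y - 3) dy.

By the power rule, an antiderivative is F(y) = 2*y**5/5 + 10*y**(3/2)/3 + y**3 + y**2 - 3*y.
Then F(4) - F(1) = (7564/15) - (41/15) = 7523/15.

7523/15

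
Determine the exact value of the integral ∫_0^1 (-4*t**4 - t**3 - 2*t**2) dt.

By the power rule, an antiderivative is F(t) = -4*t**5/5 - t**4/4 - 2*t**3/3.
Then F(1) - F(0) = (-103/60) - (0) = -103/60.

-103/60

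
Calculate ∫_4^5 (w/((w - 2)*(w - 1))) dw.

log(27/16)

Factor the denominator: w**2 - 3*w + 2 = (w - 1)(w - 2).
Partial fractions: w/((w - 2)*(w - 1)) = -1/(w - 1) + 2/(w - 2).
An antiderivative is F(w) = 2*log(w - 2) - log(w - 1).
Then F(5) - F(4) = (log(9/4)) - (log(4/3)) = log(27/16).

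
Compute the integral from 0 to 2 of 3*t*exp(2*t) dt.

Integrate by parts once (u = t, dv = 3*exp(2*t) dt).
An antiderivative is F(t) = (6*t - 3)*exp(2*t)/4.
Then F(2) - F(0) = (9*exp(4)/4) - (-3/4) = 3/4 + 9*exp(4)/4.

3/4 + 9*exp(4)/4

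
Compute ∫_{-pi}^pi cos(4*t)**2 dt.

Use the identity cos^2(4*t) = (1 + cos(8*t))/2.
An antiderivative is F(t) = t/2 + sin(8*t)/16.
Then F(pi) - F(-pi) = (pi/2) - (-pi/2) = pi.

pi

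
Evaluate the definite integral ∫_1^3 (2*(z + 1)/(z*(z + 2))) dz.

Factor the denominator: z**2 + 2*z = (z + 2)z.
Partial fractions: 2*(z + 1)/(z*(z + 2)) = 1/(z + 2) + 1/z.
An antiderivative is F(z) = log(z) + log(z + 2).
Then F(3) - F(1) = (log(15)) - (log(3)) = log(5).

log(5)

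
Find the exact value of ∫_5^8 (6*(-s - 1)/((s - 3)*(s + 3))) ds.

Factor the denominator: s**2 - 9 = (s + 3)(s - 3).
Partial fractions: 6*(-s - 1)/((s - 3)*(s + 3)) = -2/(s + 3) - 4/(s - 3).
An antiderivative is F(s) = -4*log(s - 3) - 2*log(s + 3).
Then F(8) - F(5) = (-4*log(5) - 2*log(11)) - (-10*log(2)) = -4*log(5) - 2*log(11) + 10*log(2).

-4*log(5) - 2*log(11) + 10*log(2)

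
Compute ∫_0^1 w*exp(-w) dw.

1 - 2*exp(-1)

Integrate by parts once (u = w, dv = exp(-w) dw).
An antiderivative is F(w) = (-w - 1)*exp(-w).
Then F(1) - F(0) = (-2*exp(-1)) - (-1) = 1 - 2*exp(-1).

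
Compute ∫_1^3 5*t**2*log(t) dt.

-130/9 + 45*log(3)

Integrate by parts once (u = ln t, dv = 5*t**2 dt).
An antiderivative is F(t) = 5*t**3*(3*log(t) - 1)/9.
Then F(3) - F(1) = (-15 + 45*log(3)) - (-5/9) = -130/9 + 45*log(3).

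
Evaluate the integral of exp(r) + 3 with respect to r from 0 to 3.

8 + exp(3)

An antiderivative is F(r) = 3*r + exp(r).
Then F(3) - F(0) = (9 + exp(3)) - (1) = 8 + exp(3).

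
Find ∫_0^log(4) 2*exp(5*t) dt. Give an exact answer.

Let u = exp(t), so du = exp(t) dt. When t = 0, u = 1; when t = log(4), u = 4.
The integral becomes 2·∫ u**4 du from 1 to 4, with antiderivative 2*u**5/5.
Back in t: F(t) = 2*exp(5*t)/5.
Then F(log(4)) - F(0) = (2048/5) - (2/5) = 2046/5.

2046/5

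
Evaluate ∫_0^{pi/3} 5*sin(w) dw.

An antiderivative is F(w) = -5*cos(w).
Then F(pi/3) - F(0) = (-5/2) - (-5) = 5/2.

5/2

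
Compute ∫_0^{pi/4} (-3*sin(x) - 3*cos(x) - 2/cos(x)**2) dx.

An antiderivative is F(x) = -3*sin(x) + 3*cos(x) - 2*tan(x).
Then F(pi/4) - F(0) = (-2) - (3) = -5.

-5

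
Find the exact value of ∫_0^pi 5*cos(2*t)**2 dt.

5*pi/2

Use the identity cos^2(2*t) = (1 + cos(4*t))/2.
An antiderivative is F(t) = 5*t/2 + 5*sin(4*t)/8.
Then F(pi) - F(0) = (5*pi/2) - (0) = 5*pi/2.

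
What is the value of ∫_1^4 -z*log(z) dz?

15/4 - 16*log(2)

Integrate by parts once (u = ln z, dv = -z dz).
An antiderivative is F(z) = -z**2*(2*log(z) - 1)/4.
Then F(4) - F(1) = (4 - 16*log(2)) - (1/4) = 15/4 - 16*log(2).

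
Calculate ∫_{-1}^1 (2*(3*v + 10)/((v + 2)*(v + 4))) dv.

Factor the denominator: v**2 + 6*v + 8 = (v + 4)(v + 2).
Partial fractions: 2*(3*v + 10)/((v + 2)*(v + 4)) = 2/(v + 4) + 4/(v + 2).
An antiderivative is F(v) = 4*log(v + 2) + 2*log(v + 4).
Then F(1) - F(-1) = (2*log(5) + 4*log(3)) - (log(9)) = 2*log(3) + 2*log(5).

2*log(3) + 2*log(5)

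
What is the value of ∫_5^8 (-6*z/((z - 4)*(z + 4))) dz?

-12*log(2) + 3*log(3)

Factor the denominator: z**2 - 16 = (z + 4)(z - 4).
Partial fractions: -6*z/((z - 4)*(z + 4)) = -3/(z + 4) - 3/(z - 4).
An antiderivative is F(z) = -3*log(z - 4) - 3*log(z + 4).
Then F(8) - F(5) = (-12*log(2) - 3*log(3)) - (-6*log(3)) = -12*log(2) + 3*log(3).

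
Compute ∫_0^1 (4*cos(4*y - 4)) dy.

Let u = 4*y - 4, so du = 4 dy. When y = 0, u = -4; when y = 1, u = 0.
The integral becomes ∫ cos(u) du from -4 to 0, with antiderivative sin(u).
Back in y: F(y) = sin(4*y - 4).
Then F(1) - F(0) = (0) - (-sin(4)) = sin(4).

sin(4)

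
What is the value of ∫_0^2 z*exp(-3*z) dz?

Integrate by parts once (u = z, dv = exp(-3*z) dz).
An antiderivative is F(z) = (-3*z - 1)*exp(-3*z)/9.
Then F(2) - F(0) = (-7*exp(-6)/9) - (-1/9) = (-7 + exp(6))*exp(-6)/9.

(-7 + exp(6))*exp(-6)/9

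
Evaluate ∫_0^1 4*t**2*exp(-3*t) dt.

Integrate by parts twice (u = t^2, dv = 4*exp(-3*t) dt).
An antiderivative is F(t) = (-36*t**2 - 24*t - 8)*exp(-3*t)/27.
Then F(1) - F(0) = (-68*exp(-3)/27) - (-8/27) = 8/27 - 68*exp(-3)/27.

8/27 - 68*exp(-3)/27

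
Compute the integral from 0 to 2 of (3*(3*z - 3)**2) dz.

18

Let u = 3*z - 3, so du = 3 dz. When z = 0, u = -3; when z = 2, u = 3.
The integral becomes ∫ u**2 du from -3 to 3, with antiderivative u**3/3.
Back in z: F(z) = (3*z - 3)**3/3.
Then F(2) - F(0) = (9) - (-9) = 18.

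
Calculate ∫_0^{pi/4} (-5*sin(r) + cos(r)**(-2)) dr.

-4 + 5*sqrt(2)/2

An antiderivative is F(r) = 5*cos(r) + tan(r).
Then F(pi/4) - F(0) = (1 + 5*sqrt(2)/2) - (5) = -4 + 5*sqrt(2)/2.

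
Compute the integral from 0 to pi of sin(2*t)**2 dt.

pi/2

Use the identity sin^2(2*t) = (1 - cos(4*t))/2.
An antiderivative is F(t) = t/2 - sin(4*t)/8.
Then F(pi) - F(0) = (pi/2) - (0) = pi/2.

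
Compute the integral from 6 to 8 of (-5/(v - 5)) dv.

-5*log(3)

An antiderivative is F(v) = -5*log(v - 5).
Then F(8) - F(6) = (-5*log(3)) - (0) = -5*log(3).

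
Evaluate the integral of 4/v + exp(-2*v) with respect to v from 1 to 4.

(-1 + exp(6) + 16*exp(8)*log(2))*exp(-8)/2

An antiderivative is F(v) = 4*log(v) - exp(-2*v)/2.
Then F(4) - F(1) = (-exp(-8)/2 + 8*log(2)) - (-exp(-2)/2) = (-1 + exp(6) + 16*exp(8)*log(2))*exp(-8)/2.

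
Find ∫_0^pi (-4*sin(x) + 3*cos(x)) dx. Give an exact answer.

-8

An antiderivative is F(x) = 3*sin(x) + 4*cos(x).
Then F(pi) - F(0) = (-4) - (4) = -8.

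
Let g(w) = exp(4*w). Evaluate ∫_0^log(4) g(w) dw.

255/4

Let u = exp(w), so du = exp(w) dw. When w = 0, u = 1; when w = log(4), u = 4.
The integral becomes ∫ u**3 du from 1 to 4, with antiderivative u**4/4.
Back in w: F(w) = exp(4*w)/4.
Then F(log(4)) - F(0) = (64) - (1/4) = 255/4.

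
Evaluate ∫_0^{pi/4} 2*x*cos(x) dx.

-2 + sqrt(2)*pi/4 + sqrt(2)

Integrate by parts once (u = x, dv = 2*cos(x) dx).
An antiderivative is F(x) = 2*x*sin(x) + 2*cos(x).
Then F(pi/4) - F(0) = (sqrt(2)*(pi + 4)/4) - (2) = -2 + sqrt(2)*pi/4 + sqrt(2).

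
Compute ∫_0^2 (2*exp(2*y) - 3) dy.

An antiderivative is F(y) = exp(2*y) - 3*y.
Then F(2) - F(0) = (-6 + exp(4)) - (1) = -7 + exp(4).

-7 + exp(4)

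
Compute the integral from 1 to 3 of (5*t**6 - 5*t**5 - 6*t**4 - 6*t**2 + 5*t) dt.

66398/105

By the power rule, an antiderivative is F(t) = 5*t**7/7 - 5*t**6/6 - 6*t**5/5 - 2*t**3 + 5*t**2/2.
Then F(3) - F(1) = (22104/35) - (-86/105) = 66398/105.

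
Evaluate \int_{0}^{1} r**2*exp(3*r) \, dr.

-2/27 + 5*exp(3)/27

Integrate by parts twice (u = r^2, dv = exp(3*r) dr).
An antiderivative is F(r) = (9*r**2 - 6*r + 2)*exp(3*r)/27.
Then F(1) - F(0) = (5*exp(3)/27) - (2/27) = -2/27 + 5*exp(3)/27.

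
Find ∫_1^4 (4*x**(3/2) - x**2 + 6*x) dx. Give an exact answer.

By the power rule, an antiderivative is F(x) = 8*x**(5/2)/5 - x**3/3 + 3*x**2.
Then F(4) - F(1) = (1168/15) - (64/15) = 368/5.

368/5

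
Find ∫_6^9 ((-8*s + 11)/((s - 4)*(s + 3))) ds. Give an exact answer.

-7*log(2) - 3*log(5) + 5*log(3)

Factor the denominator: s**2 - s - 12 = (s + 3)(s - 4).
Partial fractions: (-8*s + 11)/((s - 4)*(s + 3)) = -5/(s + 3) - 3/(s - 4).
An antiderivative is F(s) = -3*log(s - 4) - 5*log(s + 3).
Then F(9) - F(6) = (-10*log(2) - 5*log(3) - 3*log(5)) - (-10*log(3) - 3*log(2)) = -7*log(2) - 3*log(5) + 5*log(3).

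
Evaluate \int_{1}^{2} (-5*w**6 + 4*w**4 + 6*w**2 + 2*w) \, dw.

-1712/35

By the power rule, an antiderivative is F(w) = -5*w**7/7 + 4*w**5/5 + 2*w**3 + w**2.
Then F(2) - F(1) = (-1604/35) - (108/35) = -1712/35.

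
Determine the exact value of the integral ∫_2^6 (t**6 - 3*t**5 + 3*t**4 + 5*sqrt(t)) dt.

-20*sqrt(2)/3 + 20*sqrt(6) + 746304/35

By the power rule, an antiderivative is F(t) = t**7/7 - t**6/2 + 3*t**5/5 + 10*t**(3/2)/3.
Then F(6) - F(2) = (20*sqrt(6) + 746496/35) - (192/35 + 20*sqrt(2)/3) = -20*sqrt(2)/3 + 20*sqrt(6) + 746304/35.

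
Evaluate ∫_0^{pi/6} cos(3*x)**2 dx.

pi/12

Use the identity cos^2(3*x) = (1 + cos(6*x))/2.
An antiderivative is F(x) = x/2 + sin(6*x)/12.
Then F(pi/6) - F(0) = (pi/12) - (0) = pi/12.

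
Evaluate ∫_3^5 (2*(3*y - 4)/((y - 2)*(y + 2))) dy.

Factor the denominator: y**2 - 4 = (y + 2)(y - 2).
Partial fractions: 2*(3*y - 4)/((y - 2)*(y + 2)) = 5/(y + 2) + 1/(y - 2).
An antiderivative is F(y) = log(y - 2) + 5*log(y + 2).
Then F(5) - F(3) = (log(3) + 5*log(7)) - (5*log(5)) = -5*log(5) + log(3) + 5*log(7).

-5*log(5) + log(3) + 5*log(7)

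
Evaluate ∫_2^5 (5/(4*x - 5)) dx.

An antiderivative is F(x) = 5*log(4*x - 5)/4.
Then F(5) - F(2) = (5*log(15)/4) - (5*log(3)/4) = 5*log(5)/4.

5*log(5)/4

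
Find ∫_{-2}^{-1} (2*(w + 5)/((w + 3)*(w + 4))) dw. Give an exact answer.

log(64/9)

Factor the denominator: w**2 + 7*w + 12 = (w + 4)(w + 3).
Partial fractions: 2*(w + 5)/((w + 3)*(w + 4)) = -2/(w + 4) + 4/(w + 3).
An antiderivative is F(w) = 4*log(w + 3) - 2*log(w + 4).
Then F(-1) - F(-2) = (log(16/9)) - (-log(4)) = log(64/9).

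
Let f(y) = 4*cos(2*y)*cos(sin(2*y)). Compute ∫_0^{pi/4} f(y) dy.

Let u = sin(2*y), so du = 2*cos(2*y) dy. When y = 0, u = 0; when y = pi/4, u = 1.
The integral becomes 2·∫ cos(u) du from 0 to 1, with antiderivative 2*sin(u).
Back in y: F(y) = 2*sin(sin(2*y)).
Then F(pi/4) - F(0) = (2*sin(1)) - (0) = 2*sin(1).

2*sin(1)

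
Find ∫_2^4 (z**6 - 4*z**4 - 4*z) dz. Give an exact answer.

By the power rule, an antiderivative is F(z) = z**7/7 - 4*z**5/5 - 2*z**2.
Then F(4) - F(2) = (52128/35) - (-536/35) = 52664/35.

52664/35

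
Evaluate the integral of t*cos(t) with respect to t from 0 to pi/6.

Integrate by parts once (u = t, dv = cos(t) dt).
An antiderivative is F(t) = t*sin(t) + cos(t).
Then F(pi/6) - F(0) = (pi/12 + sqrt(3)/2) - (1) = -1 + pi/12 + sqrt(3)/2.

-1 + pi/12 + sqrt(3)/2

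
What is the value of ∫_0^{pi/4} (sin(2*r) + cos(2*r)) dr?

An antiderivative is F(r) = sin(2*r)/2 - cos(2*r)/2.
Then F(pi/4) - F(0) = (1/2) - (-1/2) = 1.

1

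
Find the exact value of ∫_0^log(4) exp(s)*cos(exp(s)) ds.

-sin(1) + sin(4)

Let u = exp(s), so du = exp(s) ds. When s = 0, u = 1; when s = log(4), u = 4.
The integral becomes ∫ cos(u) du from 1 to 4, with antiderivative sin(u).
Back in s: F(s) = sin(exp(s)).
Then F(log(4)) - F(0) = (sin(4)) - (sin(1)) = -sin(1) + sin(4).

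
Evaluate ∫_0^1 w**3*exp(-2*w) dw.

Integrate by parts 3 times (u = w^3, dv = exp(-2*w) dw).
An antiderivative is F(w) = (-4*w**3 - 6*w**2 - 6*w - 3)*exp(-2*w)/8.
Then F(1) - F(0) = (-19*exp(-2)/8) - (-3/8) = 3/8 - 19*exp(-2)/8.

3/8 - 19*exp(-2)/8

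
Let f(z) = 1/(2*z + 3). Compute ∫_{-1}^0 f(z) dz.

An antiderivative is F(z) = log(2*z + 3)/2.
Then F(0) - F(-1) = (log(3)/2) - (0) = log(3)/2.

log(3)/2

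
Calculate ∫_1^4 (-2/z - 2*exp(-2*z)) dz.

An antiderivative is F(z) = -2*log(z) + exp(-2*z).
Then F(4) - F(1) = (-4*log(2) + exp(-8)) - (exp(-2)) = -4*log(2) - exp(-2) + exp(-8).

-4*log(2) - exp(-2) + exp(-8)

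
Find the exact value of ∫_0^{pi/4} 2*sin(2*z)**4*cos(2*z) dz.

1/5

Let u = sin(2*z), so du = 2*cos(2*z) dz. When z = 0, u = 0; when z = pi/4, u = 1.
The integral becomes ∫ u**4 du from 0 to 1, with antiderivative u**5/5.
Back in z: F(z) = sin(2*z)**5/5.
Then F(pi/4) - F(0) = (1/5) - (0) = 1/5.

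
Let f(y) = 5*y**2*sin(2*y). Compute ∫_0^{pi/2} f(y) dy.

-5/2 + 5*pi**2/8

Integrate by parts twice (u = y^2, dv = 5*sin(2*y) dy).
An antiderivative is F(y) = -5*y**2*cos(2*y)/2 + 5*y*sin(2*y)/2 + 5*cos(2*y)/4.
Then F(pi/2) - F(0) = (-5/4 + 5*pi**2/8) - (5/4) = -5/2 + 5*pi**2/8.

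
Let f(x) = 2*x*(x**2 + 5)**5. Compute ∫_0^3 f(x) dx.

2504637/2

Let u = x**2 + 5, so du = 2*x dx. When x = 0, u = 5; when x = 3, u = 14.
The integral becomes ∫ u**5 du from 5 to 14, with antiderivative u**6/6.
Back in x: F(x) = (x**2 + 5)**6/6.
Then F(3) - F(0) = (3764768/3) - (15625/6) = 2504637/2.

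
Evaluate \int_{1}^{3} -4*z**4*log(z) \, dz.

968/25 - 972*log(3)/5

Integrate by parts once (u = ln z, dv = -4*z**4 dz).
An antiderivative is F(z) = -4*z**5*(5*log(z) - 1)/25.
Then F(3) - F(1) = (972/25 - 972*log(3)/5) - (4/25) = 968/25 - 972*log(3)/5.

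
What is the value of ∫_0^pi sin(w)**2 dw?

pi/2

Use the identity sin^2(w) = (1 - cos(2*w))/2.
An antiderivative is F(w) = w/2 - sin(2*w)/4.
Then F(pi) - F(0) = (pi/2) - (0) = pi/2.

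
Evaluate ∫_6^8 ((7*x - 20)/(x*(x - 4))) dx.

-5*log(3) + 12*log(2)

Factor the denominator: x**2 - 4*x = x(x - 4).
Partial fractions: (7*x - 20)/(x*(x - 4)) = 5/x + 2/(x - 4).
An antiderivative is F(x) = 5*log(x) + 2*log(x - 4).
Then F(8) - F(6) = (19*log(2)) - (7*log(2) + 5*log(3)) = -5*log(3) + 12*log(2).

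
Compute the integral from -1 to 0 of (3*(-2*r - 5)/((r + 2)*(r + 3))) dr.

Factor the denominator: r**2 + 5*r + 6 = (r + 3)(r + 2).
Partial fractions: 3*(-2*r - 5)/((r + 2)*(r + 3)) = -3/(r + 3) - 3/(r + 2).
An antiderivative is F(r) = -3*log(r + 2) - 3*log(r + 3).
Then F(0) - F(-1) = (-3*log(3) - 3*log(2)) - (-log(8)) = -log(27).

-log(27)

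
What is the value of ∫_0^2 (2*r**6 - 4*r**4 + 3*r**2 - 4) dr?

384/35

By the power rule, an antiderivative is F(r) = 2*r**7/7 - 4*r**5/5 + r**3 - 4*r.
Then F(2) - F(0) = (384/35) - (0) = 384/35.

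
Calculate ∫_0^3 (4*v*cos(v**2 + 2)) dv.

Let u = v**2 + 2, so du = 2*v dv. When v = 0, u = 2; when v = 3, u = 11.
The integral becomes 2·∫ cos(u) du from 2 to 11, with antiderivative 2*sin(u).
Back in v: F(v) = 2*sin(v**2 + 2).
Then F(3) - F(0) = (2*sin(11)) - (2*sin(2)) = 2*sin(11) - 2*sin(2).

2*sin(11) - 2*sin(2)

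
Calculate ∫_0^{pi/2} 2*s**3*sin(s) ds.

Integrate by parts 3 times (u = s^3, dv = 2*sin(s) ds).
An antiderivative is F(s) = -2*s**3*cos(s) + 6*s**2*sin(s) + 12*s*cos(s) - 12*sin(s).
Then F(pi/2) - F(0) = (-12 + 3*pi**2/2) - (0) = -12 + 3*pi**2/2.

-12 + 3*pi**2/2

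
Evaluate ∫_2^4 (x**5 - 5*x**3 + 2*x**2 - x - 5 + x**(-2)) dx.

By the power rule, an antiderivative is F(x) = x**6/6 - 5*x**4/4 + 2*x**3/3 - x**2/2 - 5*x - 1/x.
Then F(4) - F(2) = (4525/12) - (-33/2) = 4723/12.

4723/12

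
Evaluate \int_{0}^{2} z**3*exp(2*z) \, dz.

Integrate by parts 3 times (u = z^3, dv = exp(2*z) dz).
An antiderivative is F(z) = (4*z**3 - 6*z**2 + 6*z - 3)*exp(2*z)/8.
Then F(2) - F(0) = (17*exp(4)/8) - (-3/8) = 3/8 + 17*exp(4)/8.

3/8 + 17*exp(4)/8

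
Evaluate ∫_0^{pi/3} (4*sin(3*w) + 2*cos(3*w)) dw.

An antiderivative is F(w) = 2*sin(3*w)/3 - 4*cos(3*w)/3.
Then F(pi/3) - F(0) = (4/3) - (-4/3) = 8/3.

8/3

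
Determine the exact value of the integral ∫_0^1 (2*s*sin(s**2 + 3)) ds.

cos(3) - cos(4)

Let u = s**2 + 3, so du = 2*s ds. When s = 0, u = 3; when s = 1, u = 4.
The integral becomes ∫ sin(u) du from 3 to 4, with antiderivative -cos(u).
Back in s: F(s) = -cos(s**2 + 3).
Then F(1) - F(0) = (-cos(4)) - (-cos(3)) = cos(3) - cos(4).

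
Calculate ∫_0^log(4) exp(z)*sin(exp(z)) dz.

Let u = exp(z), so du = exp(z) dz. When z = 0, u = 1; when z = log(4), u = 4.
The integral becomes ∫ sin(u) du from 1 to 4, with antiderivative -cos(u).
Back in z: F(z) = -cos(exp(z)).
Then F(log(4)) - F(0) = (-cos(4)) - (-cos(1)) = cos(1) - cos(4).

cos(1) - cos(4)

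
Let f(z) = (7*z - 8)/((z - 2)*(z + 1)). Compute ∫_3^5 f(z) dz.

-5*log(2) + 7*log(3)

Factor the denominator: z**2 - z - 2 = (z + 1)(z - 2).
Partial fractions: (7*z - 8)/((z - 2)*(z + 1)) = 5/(z + 1) + 2/(z - 2).
An antiderivative is F(z) = 2*log(z - 2) + 5*log(z + 1).
Then F(5) - F(3) = (5*log(2) + 7*log(3)) - (10*log(2)) = -5*log(2) + 7*log(3).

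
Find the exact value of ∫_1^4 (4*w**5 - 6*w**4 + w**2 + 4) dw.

7677/5

By the power rule, an antiderivative is F(w) = 2*w**6/3 - 6*w**5/5 + w**3/3 + 4*w.
Then F(4) - F(1) = (7696/5) - (19/5) = 7677/5.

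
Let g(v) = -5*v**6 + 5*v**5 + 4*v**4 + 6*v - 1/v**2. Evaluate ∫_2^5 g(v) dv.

-1407264/35

By the power rule, an antiderivative is F(v) = -5*v**7/7 + 5*v**6/6 + 4*v**5/5 + 3*v**2 + 1/v.
Then F(5) - F(2) = (-8443583/210) - (1/210) = -1407264/35.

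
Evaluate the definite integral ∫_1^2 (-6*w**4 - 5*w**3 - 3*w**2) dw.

By the power rule, an antiderivative is F(w) = -6*w**5/5 - 5*w**4/4 - w**3.
Then F(2) - F(1) = (-332/5) - (-69/20) = -1259/20.

-1259/20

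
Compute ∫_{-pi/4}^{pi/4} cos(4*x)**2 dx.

Use the identity cos^2(4*x) = (1 + cos(8*x))/2.
An antiderivative is F(x) = x/2 + sin(8*x)/16.
Then F(pi/4) - F(-pi/4) = (pi/8) - (-pi/8) = pi/4.

pi/4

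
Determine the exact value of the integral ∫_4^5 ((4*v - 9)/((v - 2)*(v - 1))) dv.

-6*log(3) + 11*log(2)

Factor the denominator: v**2 - 3*v + 2 = (v - 1)(v - 2).
Partial fractions: (4*v - 9)/((v - 2)*(v - 1)) = 5/(v - 1) - 1/(v - 2).
An antiderivative is F(v) = -log(v - 2) + 5*log(v - 1).
Then F(5) - F(4) = (-log(3) + 10*log(2)) - (-log(2) + 5*log(3)) = -6*log(3) + 11*log(2).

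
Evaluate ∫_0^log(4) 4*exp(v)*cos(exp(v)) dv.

-4*sin(1) + 4*sin(4)

Let u = exp(v), so du = exp(v) dv. When v = 0, u = 1; when v = log(4), u = 4.
The integral becomes 4·∫ cos(u) du from 1 to 4, with antiderivative 4*sin(u).
Back in v: F(v) = 4*sin(exp(v)).
Then F(log(4)) - F(0) = (4*sin(4)) - (4*sin(1)) = -4*sin(1) + 4*sin(4).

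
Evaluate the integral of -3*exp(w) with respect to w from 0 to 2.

An antiderivative is F(w) = -3*exp(w).
Then F(2) - F(0) = (-3*exp(2)) - (-3) = 3 - 3*exp(2).

3 - 3*exp(2)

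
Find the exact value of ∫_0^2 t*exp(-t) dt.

Integrate by parts once (u = t, dv = exp(-t) dt).
An antiderivative is F(t) = (-t - 1)*exp(-t).
Then F(2) - F(0) = (-3*exp(-2)) - (-1) = 1 - 3*exp(-2).

1 - 3*exp(-2)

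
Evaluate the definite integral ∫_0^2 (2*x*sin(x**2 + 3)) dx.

Let u = x**2 + 3, so du = 2*x dx. When x = 0, u = 3; when x = 2, u = 7.
The integral becomes ∫ sin(u) du from 3 to 7, with antiderivative -cos(u).
Back in x: F(x) = -cos(x**2 + 3).
Then F(2) - F(0) = (-cos(7)) - (-cos(3)) = cos(3) - cos(7).

cos(3) - cos(7)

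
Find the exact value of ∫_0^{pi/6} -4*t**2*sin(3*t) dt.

8/27 - 4*pi/27

Integrate by parts twice (u = t^2, dv = -4*sin(3*t) dt).
An antiderivative is F(t) = 4*t**2*cos(3*t)/3 - 8*t*sin(3*t)/9 - 8*cos(3*t)/27.
Then F(pi/6) - F(0) = (-4*pi/27) - (-8/27) = 8/27 - 4*pi/27.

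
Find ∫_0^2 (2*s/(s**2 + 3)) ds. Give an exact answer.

Let u = s**2 + 3, so du = 2*s ds. When s = 0, u = 3; when s = 2, u = 7.
The integral becomes ∫ 1/u du from 3 to 7, with antiderivative log(u).
Back in s: F(s) = log(s**2 + 3).
Then F(2) - F(0) = (log(7)) - (log(3)) = log(7/3).

log(7/3)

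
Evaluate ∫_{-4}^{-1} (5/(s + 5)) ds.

An antiderivative is F(s) = 5*log(s + 5).
Then F(-1) - F(-4) = (10*log(2)) - (0) = 10*log(2).

10*log(2)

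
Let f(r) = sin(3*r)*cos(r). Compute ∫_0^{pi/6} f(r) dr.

Use the identity sin(3*r)cos(r) = [sin(4*r) + sin(2*r)]/2.
An antiderivative is F(r) = -cos(2*r)/4 - cos(4*r)/8.
Then F(pi/6) - F(0) = (-1/16) - (-3/8) = 5/16.

5/16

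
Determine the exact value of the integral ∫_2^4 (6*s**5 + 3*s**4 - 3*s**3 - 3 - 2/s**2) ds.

By the power rule, an antiderivative is F(s) = s**6 + 3*s**5/5 - 3*s**4/4 - 3*s + 2/s.
Then F(4) - F(2) = (45069/10) - (331/5) = 44407/10.

44407/10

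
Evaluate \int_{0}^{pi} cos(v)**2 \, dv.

Use the identity cos^2(v) = (1 + cos(2*v))/2.
An antiderivative is F(v) = v/2 + sin(2*v)/4.
Then F(pi) - F(0) = (pi/2) - (0) = pi/2.

pi/2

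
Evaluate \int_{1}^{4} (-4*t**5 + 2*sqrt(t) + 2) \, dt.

-8144/3

By the power rule, an antiderivative is F(t) = -2*t**6/3 + 4*t**(3/2)/3 + 2*t.
Then F(4) - F(1) = (-2712) - (8/3) = -8144/3.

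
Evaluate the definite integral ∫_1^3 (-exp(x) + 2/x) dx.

-exp(3) + log(9) + exp(1)

An antiderivative is F(x) = -exp(x) + 2*log(x).
Then F(3) - F(1) = (-exp(3) + log(9)) - (-exp(1)) = -exp(3) + log(9) + exp(1).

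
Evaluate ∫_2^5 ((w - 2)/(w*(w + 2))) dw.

log(49/40)

Factor the denominator: w**2 + 2*w = (w + 2)w.
Partial fractions: (w - 2)/(w*(w + 2)) = 2/(w + 2) - 1/w.
An antiderivative is F(w) = -log(w) + 2*log(w + 2).
Then F(5) - F(2) = (log(49/5)) - (log(8)) = log(49/40).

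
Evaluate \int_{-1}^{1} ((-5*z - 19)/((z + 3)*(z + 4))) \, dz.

Factor the denominator: z**2 + 7*z + 12 = (z + 4)(z + 3).
Partial fractions: (-5*z - 19)/((z + 3)*(z + 4)) = -1/(z + 4) - 4/(z + 3).
An antiderivative is F(z) = -4*log(z + 3) - log(z + 4).
Then F(1) - F(-1) = (-8*log(2) - log(5)) - (-log(48)) = log(3/80).

log(3/80)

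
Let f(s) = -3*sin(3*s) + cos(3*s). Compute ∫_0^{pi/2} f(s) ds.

-4/3

An antiderivative is F(s) = sin(3*s)/3 + cos(3*s).
Then F(pi/2) - F(0) = (-1/3) - (1) = -4/3.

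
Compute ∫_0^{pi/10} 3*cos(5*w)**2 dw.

3*pi/20

Use the identity cos^2(5*w) = (1 + cos(10*w))/2.
An antiderivative is F(w) = 3*w/2 + 3*sin(10*w)/20.
Then F(pi/10) - F(0) = (3*pi/20) - (0) = 3*pi/20.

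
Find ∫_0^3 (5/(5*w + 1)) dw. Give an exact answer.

log(16)

Let u = 5*w + 1, so du = 5 dw. When w = 0, u = 1; when w = 3, u = 16.
The integral becomes ∫ 1/u du from 1 to 16, with antiderivative log(u).
Back in w: F(w) = log(5*w + 1).
Then F(3) - F(0) = (log(16)) - (0) = log(16).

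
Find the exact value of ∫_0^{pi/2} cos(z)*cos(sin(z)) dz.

sin(1)

Let u = sin(z), so du = cos(z) dz. When z = 0, u = 0; when z = pi/2, u = 1.
The integral becomes ∫ cos(u) du from 0 to 1, with antiderivative sin(u).
Back in z: F(z) = sin(sin(z)).
Then F(pi/2) - F(0) = (sin(1)) - (0) = sin(1).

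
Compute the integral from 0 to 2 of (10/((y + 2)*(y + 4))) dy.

Factor the denominator: y**2 + 6*y + 8 = (y + 4)(y + 2).
Partial fractions: 10/((y + 2)*(y + 4)) = -5/(y + 4) + 5/(y + 2).
An antiderivative is F(y) = 5*log(y + 2) - 5*log(y + 4).
Then F(2) - F(0) = (-5*log(3) + 5*log(2)) - (-log(32)) = -5*log(3) + 10*log(2).

-5*log(3) + 10*log(2)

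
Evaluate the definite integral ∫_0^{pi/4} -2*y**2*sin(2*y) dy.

Integrate by parts twice (u = y^2, dv = -2*sin(2*y) dy).
An antiderivative is F(y) = y**2*cos(2*y) - y*sin(2*y) - cos(2*y)/2.
Then F(pi/4) - F(0) = (-pi/4) - (-1/2) = 1/2 - pi/4.

1/2 - pi/4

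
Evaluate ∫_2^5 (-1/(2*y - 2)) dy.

An antiderivative is F(y) = -log(2*y - 2)/2.
Then F(5) - F(2) = (-3*log(2)/2) - (-log(2)/2) = -log(2).

-log(2)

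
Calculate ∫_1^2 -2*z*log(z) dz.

3/2 - log(16)

Integrate by parts once (u = ln z, dv = -2*z dz).
An antiderivative is F(z) = -z**2*(2*log(z) - 1)/2.
Then F(2) - F(1) = (2 - log(16)) - (1/2) = 3/2 - log(16).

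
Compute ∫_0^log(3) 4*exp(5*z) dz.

968/5

Let u = exp(z), so du = exp(z) dz. When z = 0, u = 1; when z = log(3), u = 3.
The integral becomes 4·∫ u**4 du from 1 to 3, with antiderivative 4*u**5/5.
Back in z: F(z) = 4*exp(5*z)/5.
Then F(log(3)) - F(0) = (972/5) - (4/5) = 968/5.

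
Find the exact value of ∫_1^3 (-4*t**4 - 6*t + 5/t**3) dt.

By the power rule, an antiderivative is F(t) = -4*t**5/5 - 3*t**2 - 5/(2*t**2).
Then F(3) - F(1) = (-19951/90) - (-63/10) = -9692/45.

-9692/45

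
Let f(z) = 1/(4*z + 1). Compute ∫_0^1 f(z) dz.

log(5)/4

An antiderivative is F(z) = log(4*z + 1)/4.
Then F(1) - F(0) = (log(5)/4) - (0) = log(5)/4.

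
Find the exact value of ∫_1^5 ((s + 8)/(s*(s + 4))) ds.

-2*log(3) + 3*log(5)

Factor the denominator: s**2 + 4*s = (s + 4)s.
Partial fractions: (s + 8)/(s*(s + 4)) = -1/(s + 4) + 2/s.
An antiderivative is F(s) = 2*log(s) - log(s + 4).
Then F(5) - F(1) = (log(25/9)) - (-log(5)) = -2*log(3) + 3*log(5).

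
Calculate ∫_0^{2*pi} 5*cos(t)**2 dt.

Use the identity cos^2(t) = (1 + cos(2*t))/2.
An antiderivative is F(t) = 5*t/2 + 5*sin(2*t)/4.
Then F(2*pi) - F(0) = (5*pi) - (0) = 5*pi.

5*pi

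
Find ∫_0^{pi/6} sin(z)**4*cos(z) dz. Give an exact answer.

1/160

Let u = sin(z), so du = cos(z) dz. When z = 0, u = 0; when z = pi/6, u = 1/2.
The integral becomes ∫ u**4 du from 0 to 1/2, with antiderivative u**5/5.
Back in z: F(z) = sin(z)**5/5.
Then F(pi/6) - F(0) = (1/160) - (0) = 1/160.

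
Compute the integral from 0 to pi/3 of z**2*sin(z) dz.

-1 - pi**2/18 + sqrt(3)*pi/3

Integrate by parts twice (u = z^2, dv = sin(z) dz).
An antiderivative is F(z) = -z**2*cos(z) + 2*z*sin(z) + 2*cos(z).
Then F(pi/3) - F(0) = (-pi**2/18 + 1 + sqrt(3)*pi/3) - (2) = -1 - pi**2/18 + sqrt(3)*pi/3.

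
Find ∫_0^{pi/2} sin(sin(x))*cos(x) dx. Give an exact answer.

Let u = sin(x), so du = cos(x) dx. When x = 0, u = 0; when x = pi/2, u = 1.
The integral becomes ∫ sin(u) du from 0 to 1, with antiderivative -cos(u).
Back in x: F(x) = -cos(sin(x)).
Then F(pi/2) - F(0) = (-cos(1)) - (-1) = 1 - cos(1).

1 - cos(1)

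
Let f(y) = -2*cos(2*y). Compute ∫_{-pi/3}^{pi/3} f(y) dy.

-sqrt(3)

An antiderivative is F(y) = -sin(2*y).
Then F(pi/3) - F(-pi/3) = (-sqrt(3)/2) - (sqrt(3)/2) = -sqrt(3).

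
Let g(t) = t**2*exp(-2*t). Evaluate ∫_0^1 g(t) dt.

Integrate by parts twice (u = t^2, dv = exp(-2*t) dt).
An antiderivative is F(t) = (-2*t**2 - 2*t - 1)*exp(-2*t)/4.
Then F(1) - F(0) = (-5*exp(-2)/4) - (-1/4) = (-5 + exp(2))*exp(-2)/4.

(-5 + exp(2))*exp(-2)/4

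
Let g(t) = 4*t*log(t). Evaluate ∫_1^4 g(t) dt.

-15 + 64*log(2)

Integrate by parts once (u = ln t, dv = 4*t dt).
An antiderivative is F(t) = t**2*(2*log(t) - 1).
Then F(4) - F(1) = (-16 + 64*log(2)) - (-1) = -15 + 64*log(2).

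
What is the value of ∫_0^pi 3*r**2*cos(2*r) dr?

Integrate by parts twice (u = r^2, dv = 3*cos(2*r) dr).
An antiderivative is F(r) = 3*r**2*sin(2*r)/2 + 3*r*cos(2*r)/2 - 3*sin(2*r)/4.
Then F(pi) - F(0) = (3*pi/2) - (0) = 3*pi/2.

3*pi/2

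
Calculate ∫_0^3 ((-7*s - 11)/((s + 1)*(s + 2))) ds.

-3*log(5) - 5*log(2)

Factor the denominator: s**2 + 3*s + 2 = (s + 2)(s + 1).
Partial fractions: (-7*s - 11)/((s + 1)*(s + 2)) = -3/(s + 2) - 4/(s + 1).
An antiderivative is F(s) = -4*log(s + 1) - 3*log(s + 2).
Then F(3) - F(0) = (-8*log(2) - 3*log(5)) - (-log(8)) = -3*log(5) - 5*log(2).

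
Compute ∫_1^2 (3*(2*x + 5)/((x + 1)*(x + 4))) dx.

Factor the denominator: x**2 + 5*x + 4 = (x + 4)(x + 1).
Partial fractions: 3*(2*x + 5)/((x + 1)*(x + 4)) = 3/(x + 4) + 3/(x + 1).
An antiderivative is F(x) = 3*log(x + 1) + 3*log(x + 4).
Then F(2) - F(1) = (3*log(2) + 6*log(3)) - (3*log(2) + 3*log(5)) = -3*log(5) + 6*log(3).

-3*log(5) + 6*log(3)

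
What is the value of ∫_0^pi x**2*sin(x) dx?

-4 + pi**2

Integrate by parts twice (u = x^2, dv = sin(x) dx).
An antiderivative is F(x) = -x**2*cos(x) + 2*x*sin(x) + 2*cos(x).
Then F(pi) - F(0) = (-2 + pi**2) - (2) = -4 + pi**2.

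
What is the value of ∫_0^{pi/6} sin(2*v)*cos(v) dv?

Use the identity sin(2*v)cos(v) = [sin(3*v) + sin(v)]/2.
An antiderivative is F(v) = -cos(v)/2 - cos(3*v)/6.
Then F(pi/6) - F(0) = (-sqrt(3)/4) - (-2/3) = 2/3 - sqrt(3)/4.

2/3 - sqrt(3)/4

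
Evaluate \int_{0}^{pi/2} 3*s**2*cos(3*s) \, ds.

Integrate by parts twice (u = s^2, dv = 3*cos(3*s) ds).
An antiderivative is F(s) = s**2*sin(3*s) + 2*s*cos(3*s)/3 - 2*sin(3*s)/9.
Then F(pi/2) - F(0) = (2/9 - pi**2/4) - (0) = 2/9 - pi**2/4.

2/9 - pi**2/4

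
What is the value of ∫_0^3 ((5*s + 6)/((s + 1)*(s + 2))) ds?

-2*log(2) + 4*log(5)

Factor the denominator: s**2 + 3*s + 2 = (s + 2)(s + 1).
Partial fractions: (5*s + 6)/((s + 1)*(s + 2)) = 4/(s + 2) + 1/(s + 1).
An antiderivative is F(s) = log(s + 1) + 4*log(s + 2).
Then F(3) - F(0) = (2*log(2) + 4*log(5)) - (log(16)) = -2*log(2) + 4*log(5).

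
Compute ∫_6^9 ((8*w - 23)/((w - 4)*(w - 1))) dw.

-2*log(5) + 12*log(2)

Factor the denominator: w**2 - 5*w + 4 = (w - 1)(w - 4).
Partial fractions: (8*w - 23)/((w - 4)*(w - 1)) = 5/(w - 1) + 3/(w - 4).
An antiderivative is F(w) = 3*log(w - 4) + 5*log(w - 1).
Then F(9) - F(6) = (3*log(5) + 15*log(2)) - (3*log(2) + 5*log(5)) = -2*log(5) + 12*log(2).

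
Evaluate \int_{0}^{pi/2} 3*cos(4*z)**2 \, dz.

3*pi/4

Use the identity cos^2(4*z) = (1 + cos(8*z))/2.
An antiderivative is F(z) = 3*z/2 + 3*sin(8*z)/16.
Then F(pi/2) - F(0) = (3*pi/4) - (0) = 3*pi/4.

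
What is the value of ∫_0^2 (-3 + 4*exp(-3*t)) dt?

-14/3 - 4*exp(-6)/3

An antiderivative is F(t) = -3*t - 4*exp(-3*t)/3.
Then F(2) - F(0) = (-6 - 4*exp(-6)/3) - (-4/3) = -14/3 - 4*exp(-6)/3.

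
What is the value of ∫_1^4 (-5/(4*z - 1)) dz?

An antiderivative is F(z) = -5*log(4*z - 1)/4.
Then F(4) - F(1) = (-5*log(15)/4) - (-5*log(3)/4) = -5*log(5)/4.

-5*log(5)/4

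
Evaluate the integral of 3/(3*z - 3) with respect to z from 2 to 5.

An antiderivative is F(z) = log(3*z - 3).
Then F(5) - F(2) = (log(12)) - (log(3)) = log(4).

log(4)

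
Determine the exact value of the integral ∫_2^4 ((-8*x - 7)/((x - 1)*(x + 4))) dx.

-10*log(2) + 2*log(3)

Factor the denominator: x**2 + 3*x - 4 = (x + 4)(x - 1).
Partial fractions: (-8*x - 7)/((x - 1)*(x + 4)) = -5/(x + 4) - 3/(x - 1).
An antiderivative is F(x) = -3*log(x - 1) - 5*log(x + 4).
Then F(4) - F(2) = (-15*log(2) - 3*log(3)) - (-5*log(3) - 5*log(2)) = -10*log(2) + 2*log(3).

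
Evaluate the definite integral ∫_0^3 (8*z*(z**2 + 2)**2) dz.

Let u = z**2 + 2, so du = 2*z dz. When z = 0, u = 2; when z = 3, u = 11.
The integral becomes 4·∫ u**2 du from 2 to 11, with antiderivative 4*u**3/3.
Back in z: F(z) = 4*(z**2 + 2)**3/3.
Then F(3) - F(0) = (5324/3) - (32/3) = 1764.

1764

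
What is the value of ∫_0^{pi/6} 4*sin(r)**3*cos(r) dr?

1/16

Let u = sin(r), so du = cos(r) dr. When r = 0, u = 0; when r = pi/6, u = 1/2.
The integral becomes 4·∫ u**3 du from 0 to 1/2, with antiderivative u**4.
Back in r: F(r) = sin(r)**4.
Then F(pi/6) - F(0) = (1/16) - (0) = 1/16.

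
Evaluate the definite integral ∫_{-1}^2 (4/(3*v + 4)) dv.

An antiderivative is F(v) = 4*log(3*v + 4)/3.
Then F(2) - F(-1) = (4*log(10)/3) - (0) = 4*log(10)/3.

4*log(10)/3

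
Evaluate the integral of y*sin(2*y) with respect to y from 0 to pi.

-pi/2

Integrate by parts once (u = y, dv = sin(2*y) dy).
An antiderivative is F(y) = -y*cos(2*y)/2 + sin(2*y)/4.
Then F(pi) - F(0) = (-pi/2) - (0) = -pi/2.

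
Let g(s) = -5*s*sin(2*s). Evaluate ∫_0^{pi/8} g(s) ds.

Integrate by parts once (u = s, dv = -5*sin(2*s) ds).
An antiderivative is F(s) = 5*s*cos(2*s)/2 - 5*sin(2*s)/4.
Then F(pi/8) - F(0) = (5*sqrt(2)*(-4 + pi)/32) - (0) = 5*sqrt(2)*(-4 + pi)/32.

5*sqrt(2)*(-4 + pi)/32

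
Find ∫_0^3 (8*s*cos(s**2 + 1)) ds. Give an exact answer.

Let u = s**2 + 1, so du = 2*s ds. When s = 0, u = 1; when s = 3, u = 10.
The integral becomes 4·∫ cos(u) du from 1 to 10, with antiderivative 4*sin(u).
Back in s: F(s) = 4*sin(s**2 + 1).
Then F(3) - F(0) = (4*sin(10)) - (4*sin(1)) = -4*sin(1) + 4*sin(10).

-4*sin(1) + 4*sin(10)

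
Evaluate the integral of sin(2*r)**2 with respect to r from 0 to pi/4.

pi/8

Use the identity sin^2(2*r) = (1 - cos(4*r))/2.
An antiderivative is F(r) = r/2 - sin(4*r)/8.
Then F(pi/4) - F(0) = (pi/8) - (0) = pi/8.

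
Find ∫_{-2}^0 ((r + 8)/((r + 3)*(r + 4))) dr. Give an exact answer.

-4*log(2) + 5*log(3)

Factor the denominator: r**2 + 7*r + 12 = (r + 4)(r + 3).
Partial fractions: (r + 8)/((r + 3)*(r + 4)) = -4/(r + 4) + 5/(r + 3).
An antiderivative is F(r) = 5*log(r + 3) - 4*log(r + 4).
Then F(0) - F(-2) = (-8*log(2) + 5*log(3)) - (-log(16)) = -4*log(2) + 5*log(3).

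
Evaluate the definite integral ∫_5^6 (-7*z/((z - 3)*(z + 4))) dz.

-4*log(5) - log(2) + 5*log(3)

Factor the denominator: z**2 + z - 12 = (z + 4)(z - 3).
Partial fractions: -7*z/((z - 3)*(z + 4)) = -4/(z + 4) - 3/(z - 3).
An antiderivative is F(z) = -3*log(z - 3) - 4*log(z + 4).
Then F(6) - F(5) = (-4*log(5) - 3*log(3) - 4*log(2)) - (-8*log(3) - 3*log(2)) = -4*log(5) - log(2) + 5*log(3).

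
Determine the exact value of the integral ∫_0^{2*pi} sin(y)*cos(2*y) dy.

Use the identity sin(y)cos(2*y) = [sin(3*y) + sin(-y)]/2.
An antiderivative is F(y) = cos(y)/2 - cos(3*y)/6.
Then F(2*pi) - F(0) = (1/3) - (1/3) = 0.

0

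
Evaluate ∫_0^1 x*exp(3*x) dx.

1/9 + 2*exp(3)/9

Integrate by parts once (u = x, dv = exp(3*x) dx).
An antiderivative is F(x) = (3*x - 1)*exp(3*x)/9.
Then F(1) - F(0) = (2*exp(3)/9) - (-1/9) = 1/9 + 2*exp(3)/9.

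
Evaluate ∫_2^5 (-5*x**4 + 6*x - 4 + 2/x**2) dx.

By the power rule, an antiderivative is F(x) = -x**5 + 3*x**2 - 4*x - 2/x.
Then F(5) - F(2) = (-15352/5) - (-29) = -15207/5.

-15207/5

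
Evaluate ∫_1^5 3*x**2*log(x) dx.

-124/3 + 125*log(5)

Integrate by parts once (u = ln x, dv = 3*x**2 dx).
An antiderivative is F(x) = x**3*(3*log(x) - 1)/3.
Then F(5) - F(1) = (-125/3 + 125*log(5)) - (-1/3) = -124/3 + 125*log(5).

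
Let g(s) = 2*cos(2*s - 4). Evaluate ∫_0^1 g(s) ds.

Let u = 2*s - 4, so du = 2 ds. When s = 0, u = -4; when s = 1, u = -2.
The integral becomes ∫ cos(u) du from -4 to -2, with antiderivative sin(u).
Back in s: F(s) = sin(2*s - 4).
Then F(1) - F(0) = (-sin(2)) - (-sin(4)) = -sin(2) + sin(4).

-sin(2) + sin(4)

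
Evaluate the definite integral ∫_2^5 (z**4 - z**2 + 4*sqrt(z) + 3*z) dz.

-16*sqrt(2)/3 + 40*sqrt(5)/3 + 6111/10

By the power rule, an antiderivative is F(z) = z**5/5 + 8*z**(3/2)/3 - z**3/3 + 3*z**2/2.
Then F(5) - F(2) = (40*sqrt(5)/3 + 3725/6) - (16*sqrt(2)/3 + 146/15) = -16*sqrt(2)/3 + 40*sqrt(5)/3 + 6111/10.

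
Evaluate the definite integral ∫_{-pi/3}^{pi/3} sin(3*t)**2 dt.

pi/3

Use the identity sin^2(3*t) = (1 - cos(6*t))/2.
An antiderivative is F(t) = t/2 - sin(6*t)/12.
Then F(pi/3) - F(-pi/3) = (pi/6) - (-pi/6) = pi/3.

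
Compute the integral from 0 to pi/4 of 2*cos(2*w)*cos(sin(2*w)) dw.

Let u = sin(2*w), so du = 2*cos(2*w) dw. When w = 0, u = 0; when w = pi/4, u = 1.
The integral becomes ∫ cos(u) du from 0 to 1, with antiderivative sin(u).
Back in w: F(w) = sin(sin(2*w)).
Then F(pi/4) - F(0) = (sin(1)) - (0) = sin(1).

sin(1)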